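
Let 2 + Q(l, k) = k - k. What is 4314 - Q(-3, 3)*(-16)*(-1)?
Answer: 4346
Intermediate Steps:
Q(l, k) = -2 (Q(l, k) = -2 + (k - k) = -2 + 0 = -2)
4314 - Q(-3, 3)*(-16)*(-1) = 4314 - (-2*(-16))*(-1) = 4314 - 32*(-1) = 4314 - 1*(-32) = 4314 + 32 = 4346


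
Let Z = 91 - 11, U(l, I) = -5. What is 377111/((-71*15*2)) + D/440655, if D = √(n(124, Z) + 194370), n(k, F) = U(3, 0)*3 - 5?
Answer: -377111/2130 + 13*√46/88131 ≈ -177.05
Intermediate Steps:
Z = 80
n(k, F) = -20 (n(k, F) = -5*3 - 5 = -15 - 5 = -20)
D = 65*√46 (D = √(-20 + 194370) = √194350 = 65*√46 ≈ 440.85)
377111/((-71*15*2)) + D/440655 = 377111/((-71*15*2)) + (65*√46)/440655 = 377111/((-1065*2)) + (65*√46)*(1/440655) = 377111/(-2130) + 13*√46/88131 = 377111*(-1/2130) + 13*√46/88131 = -377111/2130 + 13*√46/88131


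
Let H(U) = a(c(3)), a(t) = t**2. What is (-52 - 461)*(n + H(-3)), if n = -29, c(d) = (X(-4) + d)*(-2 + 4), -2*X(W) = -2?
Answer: -17955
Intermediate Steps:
X(W) = 1 (X(W) = -1/2*(-2) = 1)
c(d) = 2 + 2*d (c(d) = (1 + d)*(-2 + 4) = (1 + d)*2 = 2 + 2*d)
H(U) = 64 (H(U) = (2 + 2*3)**2 = (2 + 6)**2 = 8**2 = 64)
(-52 - 461)*(n + H(-3)) = (-52 - 461)*(-29 + 64) = -513*35 = -17955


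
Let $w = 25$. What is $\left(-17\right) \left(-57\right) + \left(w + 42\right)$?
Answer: $1036$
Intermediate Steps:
$\left(-17\right) \left(-57\right) + \left(w + 42\right) = \left(-17\right) \left(-57\right) + \left(25 + 42\right) = 969 + 67 = 1036$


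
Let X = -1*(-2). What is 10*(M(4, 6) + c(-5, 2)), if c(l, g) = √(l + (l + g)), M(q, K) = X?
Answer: 20 + 20*I*√2 ≈ 20.0 + 28.284*I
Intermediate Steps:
X = 2
M(q, K) = 2
c(l, g) = √(g + 2*l) (c(l, g) = √(l + (g + l)) = √(g + 2*l))
10*(M(4, 6) + c(-5, 2)) = 10*(2 + √(2 + 2*(-5))) = 10*(2 + √(2 - 10)) = 10*(2 + √(-8)) = 10*(2 + 2*I*√2) = 20 + 20*I*√2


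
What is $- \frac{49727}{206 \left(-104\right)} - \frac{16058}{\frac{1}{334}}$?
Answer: $- \frac{114904832001}{21424} \approx -5.3634 \cdot 10^{6}$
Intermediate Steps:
$- \frac{49727}{206 \left(-104\right)} - \frac{16058}{\frac{1}{334}} = - \frac{49727}{-21424} - 16058 \frac{1}{\frac{1}{334}} = \left(-49727\right) \left(- \frac{1}{21424}\right) - 5363372 = \frac{49727}{21424} - 5363372 = - \frac{114904832001}{21424}$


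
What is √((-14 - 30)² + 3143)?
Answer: √5079 ≈ 71.267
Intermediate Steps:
√((-14 - 30)² + 3143) = √((-44)² + 3143) = √(1936 + 3143) = √5079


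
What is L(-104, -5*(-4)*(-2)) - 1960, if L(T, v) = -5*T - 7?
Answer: -1447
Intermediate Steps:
L(T, v) = -7 - 5*T
L(-104, -5*(-4)*(-2)) - 1960 = (-7 - 5*(-104)) - 1960 = (-7 + 520) - 1960 = 513 - 1960 = -1447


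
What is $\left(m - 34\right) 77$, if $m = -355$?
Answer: $-29953$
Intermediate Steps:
$\left(m - 34\right) 77 = \left(-355 - 34\right) 77 = \left(-389\right) 77 = -29953$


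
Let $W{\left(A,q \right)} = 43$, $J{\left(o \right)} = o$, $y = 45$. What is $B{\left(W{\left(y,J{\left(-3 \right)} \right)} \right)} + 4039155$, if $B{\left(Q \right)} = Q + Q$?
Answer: $4039241$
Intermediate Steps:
$B{\left(Q \right)} = 2 Q$
$B{\left(W{\left(y,J{\left(-3 \right)} \right)} \right)} + 4039155 = 2 \cdot 43 + 4039155 = 86 + 4039155 = 4039241$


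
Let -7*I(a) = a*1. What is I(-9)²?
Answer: 81/49 ≈ 1.6531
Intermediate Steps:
I(a) = -a/7
I(-9)² = (-⅐*(-9))² = (9/7)² = 81/49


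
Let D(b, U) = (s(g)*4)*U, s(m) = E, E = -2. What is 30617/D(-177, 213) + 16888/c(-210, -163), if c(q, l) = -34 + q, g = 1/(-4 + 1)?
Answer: -9061925/103944 ≈ -87.181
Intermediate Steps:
g = -⅓ (g = 1/(-3) = -⅓ ≈ -0.33333)
s(m) = -2
D(b, U) = -8*U (D(b, U) = (-2*4)*U = -8*U)
30617/D(-177, 213) + 16888/c(-210, -163) = 30617/((-8*213)) + 16888/(-34 - 210) = 30617/(-1704) + 16888/(-244) = 30617*(-1/1704) + 16888*(-1/244) = -30617/1704 - 4222/61 = -9061925/103944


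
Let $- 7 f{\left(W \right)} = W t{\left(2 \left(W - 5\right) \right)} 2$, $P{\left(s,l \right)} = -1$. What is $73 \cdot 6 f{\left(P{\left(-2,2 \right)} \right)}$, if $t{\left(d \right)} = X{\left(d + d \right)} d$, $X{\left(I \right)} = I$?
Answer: $\frac{252288}{7} \approx 36041.0$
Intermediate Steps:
$t{\left(d \right)} = 2 d^{2}$ ($t{\left(d \right)} = \left(d + d\right) d = 2 d d = 2 d^{2}$)
$f{\left(W \right)} = - \frac{4 W \left(-10 + 2 W\right)^{2}}{7}$ ($f{\left(W \right)} = - \frac{W 2 \left(2 \left(W - 5\right)\right)^{2} \cdot 2}{7} = - \frac{W 2 \left(2 \left(-5 + W\right)\right)^{2} \cdot 2}{7} = - \frac{W 2 \left(-10 + 2 W\right)^{2} \cdot 2}{7} = - \frac{2 W \left(-10 + 2 W\right)^{2} \cdot 2}{7} = - \frac{4 W \left(-10 + 2 W\right)^{2}}{7}$)
$73 \cdot 6 f{\left(P{\left(-2,2 \right)} \right)} = 73 \cdot 6 \left(\left(- \frac{16}{7}\right) \left(-1\right) \left(-5 - 1\right)^{2}\right) = 438 \left(\left(- \frac{16}{7}\right) \left(-1\right) \left(-6\right)^{2}\right) = 438 \left(\left(- \frac{16}{7}\right) \left(-1\right) 36\right) = 438 \cdot \frac{576}{7} = \frac{252288}{7}$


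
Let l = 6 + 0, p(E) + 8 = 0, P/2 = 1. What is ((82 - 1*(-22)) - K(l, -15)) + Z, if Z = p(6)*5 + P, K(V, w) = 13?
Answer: 53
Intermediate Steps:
P = 2 (P = 2*1 = 2)
p(E) = -8 (p(E) = -8 + 0 = -8)
l = 6
Z = -38 (Z = -8*5 + 2 = -40 + 2 = -38)
((82 - 1*(-22)) - K(l, -15)) + Z = ((82 - 1*(-22)) - 1*13) - 38 = ((82 + 22) - 13) - 38 = (104 - 13) - 38 = 91 - 38 = 53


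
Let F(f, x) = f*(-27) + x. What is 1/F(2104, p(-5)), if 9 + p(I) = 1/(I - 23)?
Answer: -28/1590877 ≈ -1.7600e-5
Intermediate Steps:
p(I) = -9 + 1/(-23 + I) (p(I) = -9 + 1/(I - 23) = -9 + 1/(-23 + I))
F(f, x) = x - 27*f (F(f, x) = -27*f + x = x - 27*f)
1/F(2104, p(-5)) = 1/((208 - 9*(-5))/(-23 - 5) - 27*2104) = 1/((208 + 45)/(-28) - 56808) = 1/(-1/28*253 - 56808) = 1/(-253/28 - 56808) = 1/(-1590877/28) = -28/1590877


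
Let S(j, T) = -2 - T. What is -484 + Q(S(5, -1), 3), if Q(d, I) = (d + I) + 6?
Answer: -476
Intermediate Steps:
Q(d, I) = 6 + I + d (Q(d, I) = (I + d) + 6 = 6 + I + d)
-484 + Q(S(5, -1), 3) = -484 + (6 + 3 + (-2 - 1*(-1))) = -484 + (6 + 3 + (-2 + 1)) = -484 + (6 + 3 - 1) = -484 + 8 = -476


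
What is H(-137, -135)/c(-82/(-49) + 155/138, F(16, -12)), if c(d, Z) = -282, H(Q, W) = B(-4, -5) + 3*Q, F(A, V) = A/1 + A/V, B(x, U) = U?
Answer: 208/141 ≈ 1.4752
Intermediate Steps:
F(A, V) = A + A/V (F(A, V) = A*1 + A/V = A + A/V)
H(Q, W) = -5 + 3*Q
H(-137, -135)/c(-82/(-49) + 155/138, F(16, -12)) = (-5 + 3*(-137))/(-282) = (-5 - 411)*(-1/282) = -416*(-1/282) = 208/141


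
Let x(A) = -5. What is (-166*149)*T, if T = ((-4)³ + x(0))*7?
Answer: 11946522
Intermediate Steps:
T = -483 (T = ((-4)³ - 5)*7 = (-64 - 5)*7 = -69*7 = -483)
(-166*149)*T = -166*149*(-483) = -24734*(-483) = 11946522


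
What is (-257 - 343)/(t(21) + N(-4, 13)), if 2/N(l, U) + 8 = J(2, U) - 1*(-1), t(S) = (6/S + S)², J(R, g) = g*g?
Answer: -238140/179833 ≈ -1.3242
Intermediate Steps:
J(R, g) = g²
t(S) = (S + 6/S)²
N(l, U) = 2/(-7 + U²) (N(l, U) = 2/(-8 + (U² - 1*(-1))) = 2/(-8 + (U² + 1)) = 2/(-8 + (1 + U²)) = 2/(-7 + U²))
(-257 - 343)/(t(21) + N(-4, 13)) = (-257 - 343)/((6 + 21²)²/21² + 2/(-7 + 13²)) = -600/((6 + 441)²/441 + 2/(-7 + 169)) = -600/((1/441)*447² + 2/162) = -600/((1/441)*199809 + 2*(1/162)) = -600/(22201/49 + 1/81) = -600/1798330/3969 = -600*3969/1798330 = -238140/179833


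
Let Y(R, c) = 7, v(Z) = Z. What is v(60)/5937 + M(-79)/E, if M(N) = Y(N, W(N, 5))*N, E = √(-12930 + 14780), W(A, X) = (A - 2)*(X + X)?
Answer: 20/1979 - 553*√74/370 ≈ -12.847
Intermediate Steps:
W(A, X) = 2*X*(-2 + A) (W(A, X) = (-2 + A)*(2*X) = 2*X*(-2 + A))
E = 5*√74 (E = √1850 = 5*√74 ≈ 43.012)
M(N) = 7*N
v(60)/5937 + M(-79)/E = 60/5937 + (7*(-79))/((5*√74)) = 60*(1/5937) - 553*√74/370 = 20/1979 - 553*√74/370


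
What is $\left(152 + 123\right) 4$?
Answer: $1100$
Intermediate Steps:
$\left(152 + 123\right) 4 = 275 \cdot 4 = 1100$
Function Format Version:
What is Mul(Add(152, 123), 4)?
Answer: 1100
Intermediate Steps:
Mul(Add(152, 123), 4) = Mul(275, 4) = 1100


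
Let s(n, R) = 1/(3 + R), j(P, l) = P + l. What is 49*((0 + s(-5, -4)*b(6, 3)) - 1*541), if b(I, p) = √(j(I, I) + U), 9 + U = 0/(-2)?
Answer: -26509 - 49*√3 ≈ -26594.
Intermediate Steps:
U = -9 (U = -9 + 0/(-2) = -9 + 0*(-½) = -9 + 0 = -9)
b(I, p) = √(-9 + 2*I) (b(I, p) = √((I + I) - 9) = √(2*I - 9) = √(-9 + 2*I))
49*((0 + s(-5, -4)*b(6, 3)) - 1*541) = 49*((0 + √(-9 + 2*6)/(3 - 4)) - 1*541) = 49*((0 + √(-9 + 12)/(-1)) - 541) = 49*((0 - √3) - 541) = 49*(-√3 - 541) = 49*(-541 - √3) = -26509 - 49*√3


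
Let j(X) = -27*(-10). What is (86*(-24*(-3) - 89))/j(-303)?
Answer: -731/135 ≈ -5.4148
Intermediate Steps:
j(X) = 270
(86*(-24*(-3) - 89))/j(-303) = (86*(-24*(-3) - 89))/270 = (86*(72 - 89))*(1/270) = (86*(-17))*(1/270) = -1462*1/270 = -731/135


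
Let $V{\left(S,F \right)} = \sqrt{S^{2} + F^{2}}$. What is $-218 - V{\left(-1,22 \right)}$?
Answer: $-218 - \sqrt{485} \approx -240.02$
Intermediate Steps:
$V{\left(S,F \right)} = \sqrt{F^{2} + S^{2}}$
$-218 - V{\left(-1,22 \right)} = -218 - \sqrt{22^{2} + \left(-1\right)^{2}} = -218 - \sqrt{484 + 1} = -218 - \sqrt{485}$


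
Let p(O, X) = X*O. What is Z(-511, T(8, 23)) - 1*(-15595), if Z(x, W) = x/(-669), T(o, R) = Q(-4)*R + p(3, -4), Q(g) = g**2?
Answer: 10433566/669 ≈ 15596.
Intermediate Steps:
p(O, X) = O*X
T(o, R) = -12 + 16*R (T(o, R) = (-4)**2*R + 3*(-4) = 16*R - 12 = -12 + 16*R)
Z(x, W) = -x/669 (Z(x, W) = x*(-1/669) = -x/669)
Z(-511, T(8, 23)) - 1*(-15595) = -1/669*(-511) - 1*(-15595) = 511/669 + 15595 = 10433566/669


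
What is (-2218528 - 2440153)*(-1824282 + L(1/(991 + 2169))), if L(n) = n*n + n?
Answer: 84865096936048504559/9985600 ≈ 8.4988e+12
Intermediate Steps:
L(n) = n + n**2 (L(n) = n**2 + n = n + n**2)
(-2218528 - 2440153)*(-1824282 + L(1/(991 + 2169))) = (-2218528 - 2440153)*(-1824282 + (1 + 1/(991 + 2169))/(991 + 2169)) = -4658681*(-1824282 + (1 + 1/3160)/3160) = -4658681*(-1824282 + (1/3160)*(3161/3160)) = -4658681*(-1824282 + 3161/9985600) = -4658681*(-18216550336039/9985600) = 84865096936048504559/9985600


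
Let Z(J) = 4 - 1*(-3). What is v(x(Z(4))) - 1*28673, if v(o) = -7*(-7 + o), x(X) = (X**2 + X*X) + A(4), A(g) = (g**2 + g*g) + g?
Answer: -29562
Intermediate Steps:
Z(J) = 7 (Z(J) = 4 + 3 = 7)
A(g) = g + 2*g**2 (A(g) = (g**2 + g**2) + g = 2*g**2 + g = g + 2*g**2)
x(X) = 36 + 2*X**2 (x(X) = (X**2 + X*X) + 4*(1 + 2*4) = (X**2 + X**2) + 4*(1 + 8) = 2*X**2 + 4*9 = 2*X**2 + 36 = 36 + 2*X**2)
v(o) = 49 - 7*o
v(x(Z(4))) - 1*28673 = (49 - 7*(36 + 2*7**2)) - 1*28673 = (49 - 7*(36 + 2*49)) - 28673 = (49 - 7*(36 + 98)) - 28673 = (49 - 7*134) - 28673 = (49 - 938) - 28673 = -889 - 28673 = -29562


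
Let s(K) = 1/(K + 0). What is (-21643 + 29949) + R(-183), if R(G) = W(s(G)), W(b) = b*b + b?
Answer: 278159452/33489 ≈ 8306.0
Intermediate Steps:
s(K) = 1/K
W(b) = b + b**2 (W(b) = b**2 + b = b + b**2)
R(G) = (1 + 1/G)/G
(-21643 + 29949) + R(-183) = (-21643 + 29949) + (1 - 183)/(-183)**2 = 8306 + (1/33489)*(-182) = 8306 - 182/33489 = 278159452/33489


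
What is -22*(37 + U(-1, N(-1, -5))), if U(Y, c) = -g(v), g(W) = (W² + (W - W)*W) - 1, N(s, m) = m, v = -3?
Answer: -638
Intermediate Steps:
g(W) = -1 + W² (g(W) = (W² + 0*W) - 1 = (W² + 0) - 1 = W² - 1 = -1 + W²)
U(Y, c) = -8 (U(Y, c) = -(-1 + (-3)²) = -(-1 + 9) = -1*8 = -8)
-22*(37 + U(-1, N(-1, -5))) = -22*(37 - 8) = -22*29 = -638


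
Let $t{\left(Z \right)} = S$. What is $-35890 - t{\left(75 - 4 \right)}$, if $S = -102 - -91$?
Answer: $-35879$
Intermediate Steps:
$S = -11$ ($S = -102 + 91 = -11$)
$t{\left(Z \right)} = -11$
$-35890 - t{\left(75 - 4 \right)} = -35890 - -11 = -35890 + 11 = -35879$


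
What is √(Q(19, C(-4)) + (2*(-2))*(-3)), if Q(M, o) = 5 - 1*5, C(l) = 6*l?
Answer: 2*√3 ≈ 3.4641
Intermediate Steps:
Q(M, o) = 0 (Q(M, o) = 5 - 5 = 0)
√(Q(19, C(-4)) + (2*(-2))*(-3)) = √(0 + (2*(-2))*(-3)) = √(0 - 4*(-3)) = √(0 + 12) = √12 = 2*√3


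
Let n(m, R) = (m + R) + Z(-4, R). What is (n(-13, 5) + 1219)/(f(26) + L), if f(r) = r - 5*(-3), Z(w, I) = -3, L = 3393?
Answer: 604/1717 ≈ 0.35178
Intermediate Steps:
f(r) = 15 + r (f(r) = r + 15 = 15 + r)
n(m, R) = -3 + R + m (n(m, R) = (m + R) - 3 = (R + m) - 3 = -3 + R + m)
(n(-13, 5) + 1219)/(f(26) + L) = ((-3 + 5 - 13) + 1219)/((15 + 26) + 3393) = (-11 + 1219)/(41 + 3393) = 1208/3434 = 1208*(1/3434) = 604/1717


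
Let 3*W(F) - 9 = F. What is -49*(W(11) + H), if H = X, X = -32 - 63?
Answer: 12985/3 ≈ 4328.3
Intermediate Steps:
W(F) = 3 + F/3
X = -95
H = -95
-49*(W(11) + H) = -49*((3 + (⅓)*11) - 95) = -49*((3 + 11/3) - 95) = -49*(20/3 - 95) = -49*(-265/3) = 12985/3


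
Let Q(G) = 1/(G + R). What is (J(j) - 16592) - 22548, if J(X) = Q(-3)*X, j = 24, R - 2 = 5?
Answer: -39134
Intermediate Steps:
R = 7 (R = 2 + 5 = 7)
Q(G) = 1/(7 + G) (Q(G) = 1/(G + 7) = 1/(7 + G))
J(X) = X/4 (J(X) = X/(7 - 3) = X/4)
(J(j) - 16592) - 22548 = ((¼)*24 - 16592) - 22548 = (6 - 16592) - 22548 = -16586 - 22548 = -39134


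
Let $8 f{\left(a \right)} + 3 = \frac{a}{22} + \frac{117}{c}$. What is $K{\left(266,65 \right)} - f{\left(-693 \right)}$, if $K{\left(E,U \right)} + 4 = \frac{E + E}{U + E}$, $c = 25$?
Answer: $\frac{176721}{132400} \approx 1.3348$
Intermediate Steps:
$K{\left(E,U \right)} = -4 + \frac{2 E}{E + U}$ ($K{\left(E,U \right)} = -4 + \frac{E + E}{U + E} = -4 + \frac{2 E}{E + U}$)
$f{\left(a \right)} = \frac{21}{100} + \frac{a}{176}$ ($f{\left(a \right)} = - \frac{3}{8} + \frac{\frac{a}{22} + \frac{117}{25}}{8} = - \frac{3}{8} + \frac{\frac{117}{25} + \frac{a}{22}}{8} = - \frac{3}{8} + \left(\frac{117}{200} + \frac{a}{176}\right) = \frac{21}{100} + \frac{a}{176}$)
$K{\left(266,65 \right)} - f{\left(-693 \right)} = \frac{2 \left(\left(-1\right) 266 - 130\right)}{266 + 65} - \left(\frac{21}{100} + \frac{1}{176} \left(-693\right)\right) = \frac{2 \left(-266 - 130\right)}{331} - \left(\frac{21}{100} - \frac{63}{16}\right) = 2 \cdot \frac{1}{331} \left(-396\right) - - \frac{1491}{400} = - \frac{792}{331} + \frac{1491}{400} = \frac{176721}{132400}$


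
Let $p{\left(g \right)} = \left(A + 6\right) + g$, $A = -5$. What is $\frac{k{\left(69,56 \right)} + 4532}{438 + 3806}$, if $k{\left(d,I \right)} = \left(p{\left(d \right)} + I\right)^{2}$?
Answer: $\frac{5102}{1061} \approx 4.8087$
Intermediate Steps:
$p{\left(g \right)} = 1 + g$ ($p{\left(g \right)} = \left(-5 + 6\right) + g = 1 + g$)
$k{\left(d,I \right)} = \left(1 + I + d\right)^{2}$ ($k{\left(d,I \right)} = \left(\left(1 + d\right) + I\right)^{2} = \left(1 + I + d\right)^{2}$)
$\frac{k{\left(69,56 \right)} + 4532}{438 + 3806} = \frac{\left(1 + 56 + 69\right)^{2} + 4532}{438 + 3806} = \frac{126^{2} + 4532}{4244} = \left(15876 + 4532\right) \frac{1}{4244} = 20408 \cdot \frac{1}{4244} = \frac{5102}{1061}$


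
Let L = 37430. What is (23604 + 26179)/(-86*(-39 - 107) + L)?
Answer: 49783/49986 ≈ 0.99594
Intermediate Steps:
(23604 + 26179)/(-86*(-39 - 107) + L) = (23604 + 26179)/(-86*(-39 - 107) + 37430) = 49783/(-86*(-146) + 37430) = 49783/(12556 + 37430) = 49783/49986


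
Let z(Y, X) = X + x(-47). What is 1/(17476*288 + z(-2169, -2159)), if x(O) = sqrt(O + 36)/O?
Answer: 11113322161/55910334746117580 + 47*I*sqrt(11)/55910334746117580 ≈ 1.9877e-7 + 2.7881e-15*I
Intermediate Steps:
x(O) = sqrt(36 + O)/O
z(Y, X) = X - I*sqrt(11)/47 (z(Y, X) = X + sqrt(36 - 47)/(-47) = X - I*sqrt(11)/47)
1/(17476*288 + z(-2169, -2159)) = 1/(17476*288 + (-2159 - I*sqrt(11)/47)) = 1/(5033088 + (-2159 - I*sqrt(11)/47)) = 1/(5030929 - I*sqrt(11)/47)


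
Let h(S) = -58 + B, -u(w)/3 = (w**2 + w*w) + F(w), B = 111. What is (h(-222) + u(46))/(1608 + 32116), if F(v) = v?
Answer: -12781/33724 ≈ -0.37899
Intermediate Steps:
u(w) = -6*w**2 - 3*w (u(w) = -3*((w**2 + w*w) + w) = -3*((w**2 + w**2) + w) = -3*(2*w**2 + w) = -3*(w + 2*w**2) = -6*w**2 - 3*w)
h(S) = 53 (h(S) = -58 + 111 = 53)
(h(-222) + u(46))/(1608 + 32116) = (53 + 3*46*(-1 - 2*46))/(1608 + 32116) = (53 + 3*46*(-1 - 92))/33724 = (53 + 3*46*(-93))*(1/33724) = (53 - 12834)*(1/33724) = -12781*1/33724 = -12781/33724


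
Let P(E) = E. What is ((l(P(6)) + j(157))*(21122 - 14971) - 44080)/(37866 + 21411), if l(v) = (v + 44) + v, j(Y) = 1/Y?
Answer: 47165183/9306489 ≈ 5.0680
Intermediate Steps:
l(v) = 44 + 2*v (l(v) = (44 + v) + v = 44 + 2*v)
((l(P(6)) + j(157))*(21122 - 14971) - 44080)/(37866 + 21411) = (((44 + 2*6) + 1/157)*(21122 - 14971) - 44080)/(37866 + 21411) = (((44 + 12) + 1/157)*6151 - 44080)/59277 = ((56 + 1/157)*6151 - 44080)*(1/59277) = ((8793/157)*6151 - 44080)*(1/59277) = (54085743/157 - 44080)*(1/59277) = (47165183/157)*(1/59277) = 47165183/9306489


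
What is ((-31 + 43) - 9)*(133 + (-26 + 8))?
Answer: 345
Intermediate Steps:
((-31 + 43) - 9)*(133 + (-26 + 8)) = (12 - 9)*(133 - 18) = 3*115 = 345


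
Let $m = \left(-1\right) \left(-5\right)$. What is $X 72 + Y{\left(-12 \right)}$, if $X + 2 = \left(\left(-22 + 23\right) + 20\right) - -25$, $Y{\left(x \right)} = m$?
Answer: $3173$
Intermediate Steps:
$m = 5$
$Y{\left(x \right)} = 5$
$X = 44$ ($X = -2 + \left(\left(\left(-22 + 23\right) + 20\right) - -25\right) = -2 + \left(\left(1 + 20\right) + 25\right) = -2 + \left(21 + 25\right) = -2 + 46 = 44$)
$X 72 + Y{\left(-12 \right)} = 44 \cdot 72 + 5 = 3168 + 5 = 3173$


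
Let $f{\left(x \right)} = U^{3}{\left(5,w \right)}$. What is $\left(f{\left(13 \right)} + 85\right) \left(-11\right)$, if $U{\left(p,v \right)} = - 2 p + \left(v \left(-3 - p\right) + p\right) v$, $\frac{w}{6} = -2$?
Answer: $20072722593$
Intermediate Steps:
$w = -12$ ($w = 6 \left(-2\right) = -12$)
$U{\left(p,v \right)} = - 2 p + v \left(p + v \left(-3 - p\right)\right)$ ($U{\left(p,v \right)} = - 2 p + \left(p + v \left(-3 - p\right)\right) v = - 2 p + v \left(p + v \left(-3 - p\right)\right)$)
$f{\left(x \right)} = -1824793048$ ($f{\left(x \right)} = \left(- 3 \left(-12\right)^{2} - 10 + 5 \left(-12\right) - 5 \left(-12\right)^{2}\right)^{3} = \left(\left(-3\right) 144 - 10 - 60 - 5 \cdot 144\right)^{3} = \left(-432 - 10 - 60 - 720\right)^{3} = \left(-1222\right)^{3} = -1824793048$)
$\left(f{\left(13 \right)} + 85\right) \left(-11\right) = \left(-1824793048 + 85\right) \left(-11\right) = \left(-1824792963\right) \left(-11\right) = 20072722593$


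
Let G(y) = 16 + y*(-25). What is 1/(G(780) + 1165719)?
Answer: 1/1146235 ≈ 8.7242e-7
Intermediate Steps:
G(y) = 16 - 25*y
1/(G(780) + 1165719) = 1/((16 - 25*780) + 1165719) = 1/((16 - 19500) + 1165719) = 1/(-19484 + 1165719) = 1/1146235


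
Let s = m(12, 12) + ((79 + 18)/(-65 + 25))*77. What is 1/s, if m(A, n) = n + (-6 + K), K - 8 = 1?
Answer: -40/6869 ≈ -0.0058233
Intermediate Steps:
K = 9 (K = 8 + 1 = 9)
m(A, n) = 3 + n (m(A, n) = n + (-6 + 9) = n + 3 = 3 + n)
s = -6869/40 (s = (3 + 12) + ((79 + 18)/(-65 + 25))*77 = 15 + (97/(-40))*77 = 15 + (97*(-1/40))*77 = 15 - 97/40*77 = 15 - 7469/40 = -6869/40 ≈ -171.73)
1/s = 1/(-6869/40) = -40/6869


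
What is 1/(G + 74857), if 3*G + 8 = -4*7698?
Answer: 3/193771 ≈ 1.5482e-5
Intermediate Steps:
G = -30800/3 (G = -8/3 + (-4*7698)/3 = -8/3 + (1/3)*(-30792) = -8/3 - 10264 = -30800/3 ≈ -10267.)
1/(G + 74857) = 1/(-30800/3 + 74857) = 1/(193771/3) = 3/193771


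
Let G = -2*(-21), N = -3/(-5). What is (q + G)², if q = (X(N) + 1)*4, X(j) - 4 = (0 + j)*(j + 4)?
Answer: 3334276/625 ≈ 5334.8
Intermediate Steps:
N = ⅗ (N = -3*(-⅕) = ⅗ ≈ 0.60000)
X(j) = 4 + j*(4 + j) (X(j) = 4 + (0 + j)*(j + 4) = 4 + j*(4 + j))
G = 42
q = 776/25 (q = ((4 + (⅗)² + 4*(⅗)) + 1)*4 = ((4 + 9/25 + 12/5) + 1)*4 = (169/25 + 1)*4 = (194/25)*4 = 776/25 ≈ 31.040)
(q + G)² = (776/25 + 42)² = (1826/25)² = 3334276/625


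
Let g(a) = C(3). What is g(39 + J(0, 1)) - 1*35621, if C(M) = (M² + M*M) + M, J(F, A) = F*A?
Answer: -35600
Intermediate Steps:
J(F, A) = A*F
C(M) = M + 2*M² (C(M) = (M² + M²) + M = 2*M² + M = M + 2*M²)
g(a) = 21 (g(a) = 3*(1 + 2*3) = 3*(1 + 6) = 3*7 = 21)
g(39 + J(0, 1)) - 1*35621 = 21 - 1*35621 = 21 - 35621 = -35600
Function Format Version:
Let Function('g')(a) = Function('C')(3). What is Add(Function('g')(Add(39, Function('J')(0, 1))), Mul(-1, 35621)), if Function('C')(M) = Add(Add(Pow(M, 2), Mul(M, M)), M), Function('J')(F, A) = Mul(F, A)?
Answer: -35600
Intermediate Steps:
Function('J')(F, A) = Mul(A, F)
Function('C')(M) = Add(M, Mul(2, Pow(M, 2))) (Function('C')(M) = Add(Add(Pow(M, 2), Pow(M, 2)), M) = Add(Mul(2, Pow(M, 2)), M) = Add(M, Mul(2, Pow(M, 2))))
Function('g')(a) = 21 (Function('g')(a) = Mul(3, Add(1, Mul(2, 3))) = Mul(3, Add(1, 6)) = Mul(3, 7) = 21)
Add(Function('g')(Add(39, Function('J')(0, 1))), Mul(-1, 35621)) = Add(21, Mul(-1, 35621)) = Add(21, -35621) = -35600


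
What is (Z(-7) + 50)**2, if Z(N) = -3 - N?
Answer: 2916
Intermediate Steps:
(Z(-7) + 50)**2 = ((-3 - 1*(-7)) + 50)**2 = ((-3 + 7) + 50)**2 = (4 + 50)**2 = 54**2 = 2916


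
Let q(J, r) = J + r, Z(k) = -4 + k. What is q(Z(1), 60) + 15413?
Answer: 15470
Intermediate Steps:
q(Z(1), 60) + 15413 = ((-4 + 1) + 60) + 15413 = (-3 + 60) + 15413 = 57 + 15413 = 15470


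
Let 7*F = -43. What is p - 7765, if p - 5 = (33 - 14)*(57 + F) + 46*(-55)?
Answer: -65266/7 ≈ -9323.7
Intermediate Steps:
F = -43/7 (F = (⅐)*(-43) = -43/7 ≈ -6.1429)
p = -10911/7 (p = 5 + ((33 - 14)*(57 - 43/7) + 46*(-55)) = 5 + (19*(356/7) - 2530) = 5 + (6764/7 - 2530) = 5 - 10946/7 = -10911/7 ≈ -1558.7)
p - 7765 = -10911/7 - 7765 = -65266/7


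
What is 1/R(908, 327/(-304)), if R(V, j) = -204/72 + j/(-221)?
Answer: -201552/570083 ≈ -0.35355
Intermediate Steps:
R(V, j) = -17/6 - j/221 (R(V, j) = -204*1/72 + j*(-1/221) = -17/6 - j/221)
1/R(908, 327/(-304)) = 1/(-17/6 - 327/(221*(-304))) = 1/(-17/6 - 327*(-1)/(221*304)) = 1/(-17/6 - 1/221*(-327/304)) = 1/(-17/6 + 327/67184) = 1/(-570083/201552) = -201552/570083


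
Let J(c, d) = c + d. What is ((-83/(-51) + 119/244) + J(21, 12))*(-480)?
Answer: -17478920/1037 ≈ -16855.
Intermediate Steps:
((-83/(-51) + 119/244) + J(21, 12))*(-480) = ((-83/(-51) + 119/244) + (21 + 12))*(-480) = ((-83*(-1/51) + 119*(1/244)) + 33)*(-480) = ((83/51 + 119/244) + 33)*(-480) = (26321/12444 + 33)*(-480) = (436973/12444)*(-480) = -17478920/1037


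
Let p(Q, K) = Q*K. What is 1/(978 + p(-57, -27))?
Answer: 1/2517 ≈ 0.00039730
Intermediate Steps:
p(Q, K) = K*Q
1/(978 + p(-57, -27)) = 1/(978 - 27*(-57)) = 1/(978 + 1539) = 1/2517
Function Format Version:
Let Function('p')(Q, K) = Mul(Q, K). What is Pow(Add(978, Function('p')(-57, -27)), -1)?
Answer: Rational(1, 2517) ≈ 0.00039730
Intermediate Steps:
Function('p')(Q, K) = Mul(K, Q)
Pow(Add(978, Function('p')(-57, -27)), -1) = Pow(Add(978, Mul(-27, -57)), -1) = Pow(Add(978, 1539), -1) = Pow(2517, -1) = Rational(1, 2517)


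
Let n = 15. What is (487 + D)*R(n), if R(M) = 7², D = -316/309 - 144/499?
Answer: 3669553013/154191 ≈ 23799.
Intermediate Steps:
D = -202180/154191 (D = -316*1/309 - 144*1/499 = -316/309 - 144/499 = -202180/154191 ≈ -1.3112)
R(M) = 49
(487 + D)*R(n) = (487 - 202180/154191)*49 = (74888837/154191)*49 = 3669553013/154191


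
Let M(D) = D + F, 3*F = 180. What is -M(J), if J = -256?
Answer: 196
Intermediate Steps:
F = 60 (F = (1/3)*180 = 60)
M(D) = 60 + D (M(D) = D + 60 = 60 + D)
-M(J) = -(60 - 256) = -1*(-196) = 196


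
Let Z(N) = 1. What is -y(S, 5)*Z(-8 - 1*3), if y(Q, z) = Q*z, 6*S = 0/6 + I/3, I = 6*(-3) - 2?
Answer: 50/9 ≈ 5.5556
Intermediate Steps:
I = -20 (I = -18 - 2 = -20)
S = -10/9 (S = (0/6 - 20/3)/6 = (0*(⅙) - 20*⅓)/6 = (0 - 20/3)/6 = (⅙)*(-20/3) = -10/9 ≈ -1.1111)
-y(S, 5)*Z(-8 - 1*3) = -(-10/9*5) = -(-50)/9 = -1*(-50/9) = 50/9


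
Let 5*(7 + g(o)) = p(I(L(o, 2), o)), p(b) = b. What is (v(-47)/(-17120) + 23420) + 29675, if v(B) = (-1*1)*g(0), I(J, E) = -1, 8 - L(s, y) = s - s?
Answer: 1136232991/21400 ≈ 53095.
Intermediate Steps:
L(s, y) = 8 (L(s, y) = 8 - (s - s) = 8 - 1*0 = 8 + 0 = 8)
g(o) = -36/5 (g(o) = -7 + (1/5)*(-1) = -7 - 1/5 = -36/5)
v(B) = 36/5 (v(B) = -1*1*(-36/5) = -1*(-36/5) = 36/5)
(v(-47)/(-17120) + 23420) + 29675 = ((36/5)/(-17120) + 23420) + 29675 = ((36/5)*(-1/17120) + 23420) + 29675 = (-9/21400 + 23420) + 29675 = 501187991/21400 + 29675 = 1136232991/21400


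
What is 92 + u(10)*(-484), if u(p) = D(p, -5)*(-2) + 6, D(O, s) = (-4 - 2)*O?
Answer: -60892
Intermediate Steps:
D(O, s) = -6*O
u(p) = 6 + 12*p (u(p) = -6*p*(-2) + 6 = 12*p + 6 = 6 + 12*p)
92 + u(10)*(-484) = 92 + (6 + 12*10)*(-484) = 92 + (6 + 120)*(-484) = 92 + 126*(-484) = 92 - 60984 = -60892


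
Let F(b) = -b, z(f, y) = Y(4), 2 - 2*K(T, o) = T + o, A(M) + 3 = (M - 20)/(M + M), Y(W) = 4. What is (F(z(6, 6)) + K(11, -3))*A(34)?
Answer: 665/34 ≈ 19.559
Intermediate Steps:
A(M) = -3 + (-20 + M)/(2*M) (A(M) = -3 + (M - 20)/(M + M) = -3 + (-20 + M)/((2*M)) = -3 + (-20 + M)*(1/(2*M)) = -3 + (-20 + M)/(2*M))
K(T, o) = 1 - T/2 - o/2 (K(T, o) = 1 - (T + o)/2 = 1 + (-T/2 - o/2) = 1 - T/2 - o/2)
z(f, y) = 4
(F(z(6, 6)) + K(11, -3))*A(34) = (-1*4 + (1 - 1/2*11 - 1/2*(-3)))*(-5/2 - 10/34) = (-4 + (1 - 11/2 + 3/2))*(-5/2 - 10*1/34) = (-4 - 3)*(-5/2 - 5/17) = -7*(-95/34) = 665/34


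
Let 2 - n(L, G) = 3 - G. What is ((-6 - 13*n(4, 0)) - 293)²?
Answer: 81796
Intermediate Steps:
n(L, G) = -1 + G (n(L, G) = 2 - (3 - G) = 2 + (-3 + G) = -1 + G)
((-6 - 13*n(4, 0)) - 293)² = ((-6 - 13*(-1 + 0)) - 293)² = ((-6 - 13*(-1)) - 293)² = ((-6 + 13) - 293)² = (7 - 293)² = (-286)² = 81796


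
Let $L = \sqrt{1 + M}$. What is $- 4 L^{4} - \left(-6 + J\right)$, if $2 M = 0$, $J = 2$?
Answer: $0$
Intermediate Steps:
$M = 0$ ($M = \frac{1}{2} \cdot 0 = 0$)
$L = 1$ ($L = \sqrt{1 + 0} = \sqrt{1} = 1$)
$- 4 L^{4} - \left(-6 + J\right) = - 4 \cdot 1^{4} + \left(6 - 2\right) = \left(-4\right) 1 + \left(6 - 2\right) = -4 + 4 = 0$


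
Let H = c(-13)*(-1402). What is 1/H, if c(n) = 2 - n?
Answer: -1/21030 ≈ -4.7551e-5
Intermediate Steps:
H = -21030 (H = (2 - 1*(-13))*(-1402) = (2 + 13)*(-1402) = 15*(-1402) = -21030)
1/H = 1/(-21030) = -1/21030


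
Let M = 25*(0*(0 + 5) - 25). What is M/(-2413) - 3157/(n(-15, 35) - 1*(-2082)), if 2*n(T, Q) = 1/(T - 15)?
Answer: -378996085/301429547 ≈ -1.2573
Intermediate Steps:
n(T, Q) = 1/(2*(-15 + T)) (n(T, Q) = 1/(2*(T - 15)) = 1/(2*(-15 + T)))
M = -625 (M = 25*(0*5 - 25) = 25*(0 - 25) = 25*(-25) = -625)
M/(-2413) - 3157/(n(-15, 35) - 1*(-2082)) = -625/(-2413) - 3157/(1/(2*(-15 - 15)) - 1*(-2082)) = -625*(-1/2413) - 3157/((½)/(-30) + 2082) = 625/2413 - 3157/((½)*(-1/30) + 2082) = 625/2413 - 3157/(-1/60 + 2082) = 625/2413 - 3157/124919/60 = 625/2413 - 3157*60/124919 = 625/2413 - 189420/124919 = -378996085/301429547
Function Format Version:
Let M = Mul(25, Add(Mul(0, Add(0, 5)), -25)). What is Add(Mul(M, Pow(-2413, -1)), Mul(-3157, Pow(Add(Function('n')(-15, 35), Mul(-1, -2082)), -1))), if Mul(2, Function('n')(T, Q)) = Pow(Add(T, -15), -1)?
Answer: Rational(-378996085, 301429547) ≈ -1.2573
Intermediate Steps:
Function('n')(T, Q) = Mul(Rational(1, 2), Pow(Add(-15, T), -1)) (Function('n')(T, Q) = Mul(Rational(1, 2), Pow(Add(T, -15), -1)) = Mul(Rational(1, 2), Pow(Add(-15, T), -1)))
M = -625 (M = Mul(25, Add(Mul(0, 5), -25)) = Mul(25, Add(0, -25)) = Mul(25, -25) = -625)
Add(Mul(M, Pow(-2413, -1)), Mul(-3157, Pow(Add(Function('n')(-15, 35), Mul(-1, -2082)), -1))) = Add(Mul(-625, Pow(-2413, -1)), Mul(-3157, Pow(Add(Mul(Rational(1, 2), Pow(Add(-15, -15), -1)), Mul(-1, -2082)), -1))) = Add(Mul(-625, Rational(-1, 2413)), Mul(-3157, Pow(Add(Mul(Rational(1, 2), Pow(-30, -1)), 2082), -1))) = Add(Rational(625, 2413), Mul(-3157, Pow(Add(Mul(Rational(1, 2), Rational(-1, 30)), 2082), -1))) = Add(Rational(625, 2413), Mul(-3157, Pow(Add(Rational(-1, 60), 2082), -1))) = Add(Rational(625, 2413), Mul(-3157, Pow(Rational(124919, 60), -1))) = Add(Rational(625, 2413), Mul(-3157, Rational(60, 124919))) = Add(Rational(625, 2413), Rational(-189420, 124919)) = Rational(-378996085, 301429547)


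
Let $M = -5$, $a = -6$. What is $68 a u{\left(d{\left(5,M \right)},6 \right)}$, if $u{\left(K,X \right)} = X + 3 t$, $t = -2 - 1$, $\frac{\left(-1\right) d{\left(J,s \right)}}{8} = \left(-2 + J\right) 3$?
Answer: $1224$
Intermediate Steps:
$d{\left(J,s \right)} = 48 - 24 J$ ($d{\left(J,s \right)} = - 8 \left(-2 + J\right) 3 = - 8 \left(-6 + 3 J\right) = 48 - 24 J$)
$t = -3$ ($t = -2 - 1 = -3$)
$u{\left(K,X \right)} = -9 + X$ ($u{\left(K,X \right)} = X + 3 \left(-3\right) = X - 9 = -9 + X$)
$68 a u{\left(d{\left(5,M \right)},6 \right)} = 68 \left(-6\right) \left(-9 + 6\right) = \left(-408\right) \left(-3\right) = 1224$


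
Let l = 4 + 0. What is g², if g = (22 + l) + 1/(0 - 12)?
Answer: 96721/144 ≈ 671.67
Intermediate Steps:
l = 4
g = 311/12 (g = (22 + 4) + 1/(0 - 12) = 26 + 1/(-12) = 26 - 1/12 = 311/12 ≈ 25.917)
g² = (311/12)² = 96721/144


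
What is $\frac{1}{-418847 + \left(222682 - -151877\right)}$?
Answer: $- \frac{1}{44288} \approx -2.2579 \cdot 10^{-5}$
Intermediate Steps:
$\frac{1}{-418847 + \left(222682 - -151877\right)} = \frac{1}{-418847 + \left(222682 + 151877\right)} = \frac{1}{-418847 + 374559} = \frac{1}{-44288} = - \frac{1}{44288}$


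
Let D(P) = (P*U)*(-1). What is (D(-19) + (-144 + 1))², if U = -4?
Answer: 47961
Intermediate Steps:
D(P) = 4*P (D(P) = (P*(-4))*(-1) = -4*P*(-1) = 4*P)
(D(-19) + (-144 + 1))² = (4*(-19) + (-144 + 1))² = (-76 - 143)² = (-219)² = 47961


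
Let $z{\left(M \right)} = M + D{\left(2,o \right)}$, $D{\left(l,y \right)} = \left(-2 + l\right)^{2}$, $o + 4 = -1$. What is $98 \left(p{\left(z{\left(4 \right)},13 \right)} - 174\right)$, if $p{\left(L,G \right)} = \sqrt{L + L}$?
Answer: $-17052 + 196 \sqrt{2} \approx -16775.0$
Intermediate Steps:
$o = -5$ ($o = -4 - 1 = -5$)
$z{\left(M \right)} = M$ ($z{\left(M \right)} = M + \left(-2 + 2\right)^{2} = M + 0^{2} = M + 0 = M$)
$p{\left(L,G \right)} = \sqrt{2} \sqrt{L}$ ($p{\left(L,G \right)} = \sqrt{2 L} = \sqrt{2} \sqrt{L}$)
$98 \left(p{\left(z{\left(4 \right)},13 \right)} - 174\right) = 98 \left(\sqrt{2} \sqrt{4} - 174\right) = 98 \left(\sqrt{2} \cdot 2 - 174\right) = 98 \left(2 \sqrt{2} - 174\right) = 98 \left(-174 + 2 \sqrt{2}\right) = -17052 + 196 \sqrt{2}$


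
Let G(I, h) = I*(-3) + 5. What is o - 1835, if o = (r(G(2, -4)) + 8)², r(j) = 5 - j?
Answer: -1639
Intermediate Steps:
G(I, h) = 5 - 3*I (G(I, h) = -3*I + 5 = 5 - 3*I)
o = 196 (o = ((5 - (5 - 3*2)) + 8)² = ((5 - (5 - 6)) + 8)² = ((5 - 1*(-1)) + 8)² = ((5 + 1) + 8)² = (6 + 8)² = 14² = 196)
o - 1835 = 196 - 1835 = -1639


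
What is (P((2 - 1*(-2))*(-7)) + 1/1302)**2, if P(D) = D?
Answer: 1328967025/1695204 ≈ 783.96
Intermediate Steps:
(P((2 - 1*(-2))*(-7)) + 1/1302)**2 = ((2 - 1*(-2))*(-7) + 1/1302)**2 = ((2 + 2)*(-7) + 1/1302)**2 = (4*(-7) + 1/1302)**2 = (-28 + 1/1302)**2 = (-36455/1302)**2 = 1328967025/1695204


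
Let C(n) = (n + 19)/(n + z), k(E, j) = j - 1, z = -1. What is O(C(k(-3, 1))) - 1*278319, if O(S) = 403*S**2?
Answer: -132836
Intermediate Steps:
k(E, j) = -1 + j
C(n) = (19 + n)/(-1 + n) (C(n) = (n + 19)/(n - 1) = (19 + n)/(-1 + n))
O(C(k(-3, 1))) - 1*278319 = 403*((19 + (-1 + 1))/(-1 + (-1 + 1)))**2 - 1*278319 = 403*((19 + 0)/(-1 + 0))**2 - 278319 = 403*(19/(-1))**2 - 278319 = 403*(-1*19)**2 - 278319 = 403*(-19)**2 - 278319 = 403*361 - 278319 = 145483 - 278319 = -132836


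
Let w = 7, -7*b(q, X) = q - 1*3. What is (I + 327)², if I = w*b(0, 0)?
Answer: 108900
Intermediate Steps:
b(q, X) = 3/7 - q/7 (b(q, X) = -(q - 1*3)/7 = -(q - 3)/7 = -(-3 + q)/7 = 3/7 - q/7)
I = 3 (I = 7*(3/7 - ⅐*0) = 7*(3/7 + 0) = 7*(3/7) = 3)
(I + 327)² = (3 + 327)² = 330² = 108900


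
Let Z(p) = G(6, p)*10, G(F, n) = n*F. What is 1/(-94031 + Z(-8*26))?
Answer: -1/106511 ≈ -9.3887e-6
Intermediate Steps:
G(F, n) = F*n
Z(p) = 60*p (Z(p) = (6*p)*10 = 60*p)
1/(-94031 + Z(-8*26)) = 1/(-94031 + 60*(-8*26)) = 1/(-94031 + 60*(-208)) = 1/(-94031 - 12480) = 1/(-106511) = -1/106511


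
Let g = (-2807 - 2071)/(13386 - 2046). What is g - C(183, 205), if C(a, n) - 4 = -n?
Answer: 126359/630 ≈ 200.57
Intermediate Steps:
C(a, n) = 4 - n
g = -271/630 (g = -4878/11340 = -4878*1/11340 = -271/630 ≈ -0.43016)
g - C(183, 205) = -271/630 - (4 - 1*205) = -271/630 - (4 - 205) = -271/630 - 1*(-201) = -271/630 + 201 = 126359/630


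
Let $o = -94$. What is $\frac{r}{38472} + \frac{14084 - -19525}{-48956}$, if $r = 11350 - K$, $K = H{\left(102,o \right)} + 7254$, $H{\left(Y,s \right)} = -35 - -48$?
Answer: $- \frac{91093175}{156952936} \approx -0.58039$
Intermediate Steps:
$H{\left(Y,s \right)} = 13$ ($H{\left(Y,s \right)} = -35 + 48 = 13$)
$K = 7267$ ($K = 13 + 7254 = 7267$)
$r = 4083$ ($r = 11350 - 7267 = 4083$)
$\frac{r}{38472} + \frac{14084 - -19525}{-48956} = \frac{4083}{38472} + \frac{14084 - -19525}{-48956} = 4083 \cdot \frac{1}{38472} + \left(14084 + 19525\right) \left(- \frac{1}{48956}\right) = \frac{1361}{12824} + 33609 \left(- \frac{1}{48956}\right) = \frac{1361}{12824} - \frac{33609}{48956} = - \frac{91093175}{156952936}$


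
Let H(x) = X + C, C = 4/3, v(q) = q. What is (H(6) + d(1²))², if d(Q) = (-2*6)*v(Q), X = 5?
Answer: 289/9 ≈ 32.111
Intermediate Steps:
C = 4/3 (C = 4*(⅓) = 4/3 ≈ 1.3333)
H(x) = 19/3 (H(x) = 5 + 4/3 = 19/3)
d(Q) = -12*Q (d(Q) = (-2*6)*Q = -12*Q)
(H(6) + d(1²))² = (19/3 - 12*1²)² = (19/3 - 12*1)² = (19/3 - 12)² = (-17/3)² = 289/9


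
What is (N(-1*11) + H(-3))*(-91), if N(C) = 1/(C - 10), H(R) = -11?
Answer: 3016/3 ≈ 1005.3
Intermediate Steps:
N(C) = 1/(-10 + C)
(N(-1*11) + H(-3))*(-91) = (1/(-10 - 1*11) - 11)*(-91) = (1/(-10 - 11) - 11)*(-91) = (1/(-21) - 11)*(-91) = (-1/21 - 11)*(-91) = -232/21*(-91) = 3016/3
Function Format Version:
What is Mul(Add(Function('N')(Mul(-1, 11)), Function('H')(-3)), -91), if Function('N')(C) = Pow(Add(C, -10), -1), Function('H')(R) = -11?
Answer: Rational(3016, 3) ≈ 1005.3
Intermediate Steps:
Function('N')(C) = Pow(Add(-10, C), -1)
Mul(Add(Function('N')(Mul(-1, 11)), Function('H')(-3)), -91) = Mul(Add(Pow(Add(-10, Mul(-1, 11)), -1), -11), -91) = Mul(Add(Pow(Add(-10, -11), -1), -11), -91) = Mul(Add(Pow(-21, -1), -11), -91) = Mul(Add(Rational(-1, 21), -11), -91) = Mul(Rational(-232, 21), -91) = Rational(3016, 3)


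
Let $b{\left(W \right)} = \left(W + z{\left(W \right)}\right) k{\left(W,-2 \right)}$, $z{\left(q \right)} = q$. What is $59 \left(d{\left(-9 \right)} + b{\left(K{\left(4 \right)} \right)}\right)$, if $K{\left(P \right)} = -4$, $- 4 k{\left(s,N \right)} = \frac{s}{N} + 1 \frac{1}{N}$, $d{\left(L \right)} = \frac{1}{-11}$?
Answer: $\frac{1888}{11} \approx 171.64$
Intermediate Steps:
$d{\left(L \right)} = - \frac{1}{11}$
$k{\left(s,N \right)} = - \frac{1}{4 N} - \frac{s}{4 N}$ ($k{\left(s,N \right)} = - \frac{\frac{s}{N} + 1 \frac{1}{N}}{4} = - \frac{\frac{s}{N} + \frac{1}{N}}{4} = - \frac{\frac{1}{N} + \frac{s}{N}}{4} = - \frac{1}{4 N} - \frac{s}{4 N}$)
$b{\left(W \right)} = 2 W \left(\frac{1}{8} + \frac{W}{8}\right)$ ($b{\left(W \right)} = \left(W + W\right) \frac{-1 - W}{4 \left(-2\right)} = 2 W \frac{1}{4} \left(- \frac{1}{2}\right) \left(-1 - W\right) = 2 W \left(\frac{1}{8} + \frac{W}{8}\right)$)
$59 \left(d{\left(-9 \right)} + b{\left(K{\left(4 \right)} \right)}\right) = 59 \left(- \frac{1}{11} + \frac{1}{4} \left(-4\right) \left(1 - 4\right)\right) = 59 \left(- \frac{1}{11} + \frac{1}{4} \left(-4\right) \left(-3\right)\right) = 59 \left(- \frac{1}{11} + 3\right) = 59 \cdot \frac{32}{11} = \frac{1888}{11}$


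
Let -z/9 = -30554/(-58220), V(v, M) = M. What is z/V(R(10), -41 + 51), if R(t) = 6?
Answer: -137493/291100 ≈ -0.47232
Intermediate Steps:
z = -137493/29110 (z = -(-274986)/(-58220) = -(-274986)*(-1)/58220 = -9*15277/29110 = -137493/29110 ≈ -4.7232)
z/V(R(10), -41 + 51) = -137493/(29110*(-41 + 51)) = -137493/29110/10 = -137493/29110*⅒ = -137493/291100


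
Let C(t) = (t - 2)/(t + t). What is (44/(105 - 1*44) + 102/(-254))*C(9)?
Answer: 17339/139446 ≈ 0.12434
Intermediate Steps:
C(t) = (-2 + t)/(2*t) (C(t) = (-2 + t)/((2*t)) = (-2 + t)*(1/(2*t)) = (-2 + t)/(2*t))
(44/(105 - 1*44) + 102/(-254))*C(9) = (44/(105 - 1*44) + 102/(-254))*((½)*(-2 + 9)/9) = (44/(105 - 44) + 102*(-1/254))*((½)*(⅑)*7) = (44/61 - 51/127)*(7/18) = (2477/7747)*(7/18) = 17339/139446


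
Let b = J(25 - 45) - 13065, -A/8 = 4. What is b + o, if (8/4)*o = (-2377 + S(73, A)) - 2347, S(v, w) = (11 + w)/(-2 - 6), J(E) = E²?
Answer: -240411/16 ≈ -15026.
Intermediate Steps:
A = -32 (A = -8*4 = -32)
S(v, w) = -11/8 - w/8 (S(v, w) = (11 + w)/(-8) = (11 + w)*(-⅛) = -11/8 - w/8)
o = -37771/16 (o = ((-2377 + (-11/8 - ⅛*(-32))) - 2347)/2 = ((-2377 + (-11/8 + 4)) - 2347)/2 = ((-2377 + 21/8) - 2347)/2 = (-18995/8 - 2347)/2 = (½)*(-37771/8) = -37771/16 ≈ -2360.7)
b = -12665 (b = (25 - 45)² - 13065 = (-20)² - 13065 = 400 - 13065 = -12665)
b + o = -12665 - 37771/16 = -240411/16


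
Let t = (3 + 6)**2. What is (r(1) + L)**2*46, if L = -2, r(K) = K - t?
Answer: 309304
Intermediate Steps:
t = 81 (t = 9**2 = 81)
r(K) = -81 + K (r(K) = K - 1*81 = K - 81 = -81 + K)
(r(1) + L)**2*46 = ((-81 + 1) - 2)**2*46 = (-80 - 2)**2*46 = (-82)**2*46 = 6724*46 = 309304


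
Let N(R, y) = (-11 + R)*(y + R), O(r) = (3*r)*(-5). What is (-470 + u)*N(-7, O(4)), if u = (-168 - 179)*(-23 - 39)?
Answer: 25379064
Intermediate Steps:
O(r) = -15*r
u = 21514 (u = -347*(-62) = 21514)
N(R, y) = (-11 + R)*(R + y)
(-470 + u)*N(-7, O(4)) = (-470 + 21514)*((-7)² - 11*(-7) - (-165)*4 - (-105)*4) = 21044*(49 + 77 - 11*(-60) - 7*(-60)) = 21044*(49 + 77 + 660 + 420) = 21044*1206 = 25379064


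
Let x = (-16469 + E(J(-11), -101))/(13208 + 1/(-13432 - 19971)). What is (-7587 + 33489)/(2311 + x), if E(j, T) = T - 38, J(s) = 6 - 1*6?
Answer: 11427621089346/1019027990929 ≈ 11.214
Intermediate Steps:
J(s) = 0 (J(s) = 6 - 6 = 0)
E(j, T) = -38 + T
x = -554757024/441186823 (x = (-16469 + (-38 - 101))/(13208 + 1/(-13432 - 19971)) = (-16469 - 139)/(13208 + 1/(-33403)) = -16608/(13208 - 1/33403) = -16608/441186823/33403 = -16608*33403/441186823 = -554757024/441186823 ≈ -1.2574)
(-7587 + 33489)/(2311 + x) = (-7587 + 33489)/(2311 - 554757024/441186823) = 25902/(1019027990929/441186823) = 25902*(441186823/1019027990929) = 11427621089346/1019027990929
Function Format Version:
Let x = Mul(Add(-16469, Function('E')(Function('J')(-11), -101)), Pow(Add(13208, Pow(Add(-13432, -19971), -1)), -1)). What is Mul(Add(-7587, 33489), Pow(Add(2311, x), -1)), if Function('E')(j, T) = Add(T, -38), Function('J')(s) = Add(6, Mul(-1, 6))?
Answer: Rational(11427621089346, 1019027990929) ≈ 11.214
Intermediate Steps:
Function('J')(s) = 0 (Function('J')(s) = Add(6, -6) = 0)
Function('E')(j, T) = Add(-38, T)
x = Rational(-554757024, 441186823) (x = Mul(Add(-16469, Add(-38, -101)), Pow(Add(13208, Pow(Add(-13432, -19971), -1)), -1)) = Mul(Add(-16469, -139), Pow(Add(13208, Pow(-33403, -1)), -1)) = Mul(-16608, Pow(Add(13208, Rational(-1, 33403)), -1)) = Mul(-16608, Pow(Rational(441186823, 33403), -1)) = Mul(-16608, Rational(33403, 441186823)) = Rational(-554757024, 441186823) ≈ -1.2574)
Mul(Add(-7587, 33489), Pow(Add(2311, x), -1)) = Mul(Add(-7587, 33489), Pow(Add(2311, Rational(-554757024, 441186823)), -1)) = Mul(25902, Pow(Rational(1019027990929, 441186823), -1)) = Mul(25902, Rational(441186823, 1019027990929)) = Rational(11427621089346, 1019027990929)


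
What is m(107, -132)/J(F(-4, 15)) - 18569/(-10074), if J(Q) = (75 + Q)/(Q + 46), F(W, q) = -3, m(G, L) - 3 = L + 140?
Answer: 1016995/120888 ≈ 8.4127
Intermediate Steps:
m(G, L) = 143 + L (m(G, L) = 3 + (L + 140) = 3 + (140 + L) = 143 + L)
J(Q) = (75 + Q)/(46 + Q)
m(107, -132)/J(F(-4, 15)) - 18569/(-10074) = (143 - 132)/(((75 - 3)/(46 - 3))) - 18569/(-10074) = 11/((72/43)) - 18569*(-1/10074) = 11/(((1/43)*72)) + 18569/10074 = 11/(72/43) + 18569/10074 = 11*(43/72) + 18569/10074 = 473/72 + 18569/10074 = 1016995/120888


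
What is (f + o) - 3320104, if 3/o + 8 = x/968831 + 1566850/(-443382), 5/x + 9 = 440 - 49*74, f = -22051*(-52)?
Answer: -1146833790774566681931/527655385777756 ≈ -2.1735e+6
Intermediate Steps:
f = 1146652
x = -1/639 (x = 5/(-9 + (440 - 49*74)) = 5/(-9 + (440 - 3626)) = 5/(-9 - 3186) = 5/(-3195) = 5*(-1/3195) = -1/639 ≈ -0.0015649)
o = -137245131348219/527655385777756 (o = 3/(-8 + (-1/639/968831 + 1566850/(-443382))) = 3/(-8 + (-1/639*1/968831 + 1566850*(-1/443382))) = 3/(-8 + (-1/619083009 - 783425/221691)) = 3/(-8 - 161668368849172/45748377116073) = 3/(-527655385777756/45748377116073) = 3*(-45748377116073/527655385777756) = -137245131348219/527655385777756 ≈ -0.26010)
(f + o) - 3320104 = (1146652 - 137245131348219/527655385777756) - 3320104 = 605036966167704124693/527655385777756 - 3320104 = -1146833790774566681931/527655385777756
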